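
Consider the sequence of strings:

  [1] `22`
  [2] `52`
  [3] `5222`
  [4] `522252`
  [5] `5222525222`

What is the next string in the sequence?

5222525222522252

From term 3 onward, concatenate the last term with the second-to-last: 52·22 = 5222, 5222·52 = 522252, …
So term 6 is 5222525222·522252.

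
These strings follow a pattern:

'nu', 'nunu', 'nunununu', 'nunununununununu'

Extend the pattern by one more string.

nunununununununununununununununu

s(k+1) = s(k)·s(k) — each term doubles the last.
One more doubling of nunununununununu gives the answer.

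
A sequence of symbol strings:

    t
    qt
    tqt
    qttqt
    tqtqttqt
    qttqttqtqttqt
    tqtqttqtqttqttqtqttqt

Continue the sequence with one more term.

Each term (from the third on) is the two preceding terms concatenated in order: term 3 = t·qt = tqt.
The next term joins qttqttqtqttqt and tqtqttqtqttqttqtqttqt.

qttqttqtqttqttqtqttqtqttqttqtqttqt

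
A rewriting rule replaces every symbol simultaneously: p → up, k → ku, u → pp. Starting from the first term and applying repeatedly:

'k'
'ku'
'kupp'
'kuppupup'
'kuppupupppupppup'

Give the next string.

kuppupupppupppupupupppupupupppup

φ(kuppupupppupppup) expands symbol-by-symbol to ku pp up up pp up pp up up up pp up up up pp up; joining the 16 pieces gives the next term.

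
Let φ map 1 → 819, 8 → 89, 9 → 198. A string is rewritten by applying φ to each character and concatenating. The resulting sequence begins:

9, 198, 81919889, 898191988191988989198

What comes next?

8919889819198819198898981919881919889891988919881919889

Replace each of the 21 characters of 898191988191988989198 in place — 89 198 89 819 198 819 198 89 89 819 198 819 198 89 89 198 89 198 819 198 89 — and concatenate.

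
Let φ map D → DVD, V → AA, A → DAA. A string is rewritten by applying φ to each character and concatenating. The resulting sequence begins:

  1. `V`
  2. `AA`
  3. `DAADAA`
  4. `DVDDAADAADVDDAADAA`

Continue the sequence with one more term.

Rewriting the 18 symbols of DVDDAADAADVDDAADAA one by one yields DVD AA DVD DVD DAA DAA DVD DAA DAA DVD AA DVD DVD DAA DAA DVD DAA DAA; concatenated:

DVDAADVDDVDDAADAADVDDAADAADVDAADVDDVDDAADAADVDDAADAA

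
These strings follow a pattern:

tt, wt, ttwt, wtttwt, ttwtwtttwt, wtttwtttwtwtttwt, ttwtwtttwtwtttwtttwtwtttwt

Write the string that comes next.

From term 3 onward, concatenate the second-to-last term with the last: tt·wt = ttwt, wt·ttwt = wtttwt, …
Continuing: wtttwtttwtwtttwt · ttwtwtttwtwtttwtttwtwtttwt gives term 8.

wtttwtttwtwtttwtttwtwtttwtwtttwtttwtwtttwt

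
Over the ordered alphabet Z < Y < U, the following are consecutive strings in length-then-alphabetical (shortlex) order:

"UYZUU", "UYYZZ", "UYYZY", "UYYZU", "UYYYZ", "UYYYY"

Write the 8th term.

UYYUZ

Continuing the enumeration 2 steps past UYYYY: UYYYY → UYYYU → (answer).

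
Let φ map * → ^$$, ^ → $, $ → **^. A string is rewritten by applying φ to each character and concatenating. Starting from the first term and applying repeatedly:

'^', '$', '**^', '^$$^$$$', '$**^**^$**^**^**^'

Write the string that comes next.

Replace each of the 17 characters of $**^**^$**^**^**^ in place — **^ ^$$ ^$$ $ ^$$ ^$$ $ **^ ^$$ ^$$ $ ^$$ ^$$ $ ^$$ ^$$ $ — and concatenate.

**^^$$^$$$^$$^$$$**^^$$^$$$^$$^$$$^$$^$$$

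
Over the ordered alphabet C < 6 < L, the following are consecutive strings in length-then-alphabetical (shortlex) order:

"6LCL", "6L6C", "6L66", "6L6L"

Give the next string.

6LLC

Find the rightmost character of 6L6L below L, bump it to the next letter, and reset everything to its right to C.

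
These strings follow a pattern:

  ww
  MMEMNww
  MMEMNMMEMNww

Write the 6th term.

Each term is the previous one with MMEMN prepended.
From MMEMNMMEMNww, 3 further steps: MMEMNMMEMNww → MMEMNMMEMNMMEMNww → MMEMNMMEMNMMEMNMMEMNww → (answer).

MMEMNMMEMNMMEMNMMEMNMMEMNww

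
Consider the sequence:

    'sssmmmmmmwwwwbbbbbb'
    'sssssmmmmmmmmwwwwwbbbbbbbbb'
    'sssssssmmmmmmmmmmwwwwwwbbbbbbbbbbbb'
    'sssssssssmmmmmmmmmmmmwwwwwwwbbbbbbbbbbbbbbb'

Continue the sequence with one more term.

sssssssssssmmmmmmmmmmmmmmwwwwwwwwbbbbbbbbbbbbbbbbbb

Reading off run lengths: s runs 3, 5, 7, 9; m runs 6, 8, 10, 12; w runs 4, 5, 6, 7; b runs 6, 9, 12, 15 — each is linear in n, where the shown terms are n = 2, 3, 4, 5.
For the next term, n = 6, so the run lengths are 11, 14, 8, 18.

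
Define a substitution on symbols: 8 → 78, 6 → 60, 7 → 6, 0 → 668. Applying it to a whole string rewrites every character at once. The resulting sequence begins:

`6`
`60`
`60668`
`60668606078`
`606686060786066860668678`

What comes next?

Applying the rule to each of the 24 symbols of 606686060786066860668678 gives the pieces 60 668 60 60 78 60 668 60 668 6 78 60 668 60 60 78 60 668 60 60 78 60 6 78, which concatenate to the answer.

606686060786066860668678606686060786066860607860678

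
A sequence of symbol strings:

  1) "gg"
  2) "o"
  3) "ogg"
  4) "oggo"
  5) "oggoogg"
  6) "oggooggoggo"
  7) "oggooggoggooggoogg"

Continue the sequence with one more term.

This is a Fibonacci-style word recurrence s(k) = s(k−1)·s(k−2): e.g. o·gg = ogg.
So term 8 is oggooggoggooggoogg·oggooggoggo.

oggooggoggooggooggoggooggoggo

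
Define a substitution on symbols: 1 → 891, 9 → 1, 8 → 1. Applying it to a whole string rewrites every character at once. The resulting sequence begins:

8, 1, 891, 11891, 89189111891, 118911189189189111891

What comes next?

8918911189189189111891118911189189189111891

φ(118911189189189111891) expands symbol-by-symbol to 891 891 1 1 891 891 891 1 1 891 1 1 891 1 1 891 891 891 1 1 891; joining the 21 pieces gives the next term.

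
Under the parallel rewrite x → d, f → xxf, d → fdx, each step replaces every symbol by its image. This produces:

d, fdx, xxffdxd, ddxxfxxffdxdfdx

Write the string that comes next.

Replace each of the 15 characters of ddxxfxxffdxdfdx in place — fdx fdx d d xxf d d xxf xxf fdx d fdx xxf fdx d — and concatenate.

fdxfdxddxxfddxxfxxffdxdfdxxxffdxd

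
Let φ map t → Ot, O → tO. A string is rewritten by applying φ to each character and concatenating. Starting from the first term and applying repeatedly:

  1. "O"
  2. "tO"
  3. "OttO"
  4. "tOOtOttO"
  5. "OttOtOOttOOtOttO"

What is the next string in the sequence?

φ(OttOtOOttOOtOttO) expands symbol-by-symbol to tO Ot Ot tO Ot tO tO Ot Ot tO tO Ot tO Ot Ot tO; joining the 16 pieces gives the next term.

tOOtOttOOttOtOOtOttOtOOttOOtOttO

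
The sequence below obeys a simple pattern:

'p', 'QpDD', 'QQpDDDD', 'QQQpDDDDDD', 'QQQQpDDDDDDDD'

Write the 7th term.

Every step adds Q to the front and DD to the end of the previous string.
From QQQQpDDDDDDDD, 2 further steps: QQQQpDDDDDDDD → QQQQQpDDDDDDDDDD → (answer).

QQQQQQpDDDDDDDDDDDD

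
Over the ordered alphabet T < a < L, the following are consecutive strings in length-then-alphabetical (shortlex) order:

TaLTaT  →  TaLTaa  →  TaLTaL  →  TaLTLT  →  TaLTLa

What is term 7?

TaLaTT

Advancing 2 positions from TaLTLa through TaLTLa → TaLTLL reaches term 7.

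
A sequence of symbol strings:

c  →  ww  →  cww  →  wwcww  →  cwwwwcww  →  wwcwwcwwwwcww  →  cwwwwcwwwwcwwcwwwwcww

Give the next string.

From term 3 onward, concatenate the second-to-last term with the last: c·ww = cww, ww·cww = wwcww, …
So term 8 is wwcwwcwwwwcww·cwwwwcwwwwcwwcwwwwcww.

wwcwwcwwwwcwwcwwwwcwwwwcwwcwwwwcww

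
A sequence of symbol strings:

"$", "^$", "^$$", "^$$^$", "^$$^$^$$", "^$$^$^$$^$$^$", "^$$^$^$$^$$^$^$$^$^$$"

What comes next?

^$$^$^$$^$$^$^$$^$^$$^$$^$^$$^$$^$

This is a Fibonacci-style word recurrence s(k) = s(k−1)·s(k−2): e.g. ^$·$ = ^$$.
So term 8 is ^$$^$^$$^$$^$^$$^$^$$·^$$^$^$$^$$^$.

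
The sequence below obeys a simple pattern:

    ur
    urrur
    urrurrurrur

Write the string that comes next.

Each string is two copies of the previous one joined by 'r'.
So the next term is two copies of urrurrurrur with 'r' between the halves.

urrurrurrurrurrurrurrur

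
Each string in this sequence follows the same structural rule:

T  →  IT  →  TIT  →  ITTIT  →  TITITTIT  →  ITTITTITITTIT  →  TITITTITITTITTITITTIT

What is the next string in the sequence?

This is a Fibonacci-style word recurrence s(k) = s(k−2)·s(k−1): e.g. T·IT = TIT.
Continuing: ITTITTITITTIT · TITITTITITTITTITITTIT gives term 8.

ITTITTITITTITTITITTITITTITTITITTIT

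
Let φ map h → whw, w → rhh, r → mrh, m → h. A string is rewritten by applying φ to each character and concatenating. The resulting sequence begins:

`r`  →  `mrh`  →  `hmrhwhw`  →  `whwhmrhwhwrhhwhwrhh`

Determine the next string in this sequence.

rhhwhwrhhwhwhmrhwhwrhhwhwrhhmrhwhwwhwrhhwhwrhhmrhwhwwhw

Replace each of the 19 characters of whwhmrhwhwrhhwhwrhh in place — rhh whw rhh whw h mrh whw rhh whw rhh mrh whw whw rhh whw rhh mrh whw whw — and concatenate.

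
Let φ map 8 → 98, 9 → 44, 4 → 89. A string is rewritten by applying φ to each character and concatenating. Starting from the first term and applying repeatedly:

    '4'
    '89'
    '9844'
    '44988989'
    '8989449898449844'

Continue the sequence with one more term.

98449844898944984498898944988989

φ(8989449898449844) expands symbol-by-symbol to 98 44 98 44 89 89 44 98 44 98 89 89 44 98 89 89; joining the 16 pieces gives the next term.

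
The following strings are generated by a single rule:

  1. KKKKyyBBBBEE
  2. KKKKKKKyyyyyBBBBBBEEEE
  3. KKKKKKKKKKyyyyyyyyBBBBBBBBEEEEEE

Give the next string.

KKKKKKKKKKKKKyyyyyyyyyyyBBBBBBBBBBEEEEEEEE

Reading off run lengths: K runs 4, 7, 10; y runs 2, 5, 8; B runs 4, 6, 8; E runs 2, 4, 6 — each is linear in n (n = 1, 2, …).
At n = 4 the blocks have lengths 13, 11, 10, 8.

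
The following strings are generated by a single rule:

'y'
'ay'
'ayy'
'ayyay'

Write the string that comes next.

ayyayayy

This is a Fibonacci-style word recurrence s(k) = s(k−1)·s(k−2): e.g. ay·y = ayy.
Continuing: ayyay · ayy gives term 5.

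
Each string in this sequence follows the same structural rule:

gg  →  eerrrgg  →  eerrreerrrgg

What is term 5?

Each term is the previous one with eerrr prepended.
From eerrreerrrgg, 2 further steps: eerrreerrrgg → eerrreerrreerrrgg → (answer).

eerrreerrreerrreerrrgg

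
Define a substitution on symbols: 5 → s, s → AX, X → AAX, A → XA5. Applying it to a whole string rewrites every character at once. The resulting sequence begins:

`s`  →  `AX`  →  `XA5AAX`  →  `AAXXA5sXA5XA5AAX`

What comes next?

φ(AAXXA5sXA5XA5AAX) expands symbol-by-symbol to XA5 XA5 AAX AAX XA5 s AX AAX XA5 s AAX XA5 s XA5 XA5 AAX; joining the 16 pieces gives the next term.

XA5XA5AAXAAXXA5sAXAAXXA5sAAXXA5sXA5XA5AAX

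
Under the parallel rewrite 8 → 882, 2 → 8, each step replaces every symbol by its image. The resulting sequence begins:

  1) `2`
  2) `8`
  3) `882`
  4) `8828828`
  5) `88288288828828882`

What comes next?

Applying the rule to each of the 17 symbols of 88288288828828882 gives the pieces 882 882 8 882 882 8 882 882 882 8 882 882 8 882 882 882 8, which concatenate to the answer.

88288288828828882882882888288288828828828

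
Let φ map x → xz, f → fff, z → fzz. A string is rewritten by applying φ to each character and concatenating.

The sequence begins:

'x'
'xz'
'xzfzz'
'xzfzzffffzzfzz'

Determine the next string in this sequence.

Rewriting the 14 symbols of xzfzzffffzzfzz one by one yields xz fzz fff fzz fzz fff fff fff fff fzz fzz fff fzz fzz; concatenated:

xzfzzffffzzfzzfffffffffffffzzfzzffffzzfzz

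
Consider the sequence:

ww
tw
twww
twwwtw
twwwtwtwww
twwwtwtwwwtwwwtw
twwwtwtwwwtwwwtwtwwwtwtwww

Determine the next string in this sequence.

From term 3 onward, concatenate the last term with the second-to-last: tw·ww = twww, twww·tw = twwwtw, …
Continuing: twwwtwtwwwtwwwtwtwwwtwtwww · twwwtwtwwwtwwwtw gives term 8.

twwwtwtwwwtwwwtwtwwwtwtwwwtwwwtwtwwwtwwwtw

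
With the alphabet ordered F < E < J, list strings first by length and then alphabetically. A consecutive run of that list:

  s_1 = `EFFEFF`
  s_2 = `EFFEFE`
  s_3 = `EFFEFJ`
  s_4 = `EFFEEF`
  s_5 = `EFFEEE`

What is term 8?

Stepping forward 3 times from EFFEEE: EFFEEE → EFFEEJ → EFFEJF, then the target.

EFFEJE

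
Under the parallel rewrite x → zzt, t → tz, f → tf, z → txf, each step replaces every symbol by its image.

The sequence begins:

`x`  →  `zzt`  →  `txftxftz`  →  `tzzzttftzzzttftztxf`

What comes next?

Applying the rule to each of the 19 symbols of tzzzttftzzzttftztxf gives the pieces tz txf txf txf tz tz tf tz txf txf txf tz tz tf tz txf tz zzt tf, which concatenate to the answer.

tztxftxftxftztztftztxftxftxftztztftztxftzzzttf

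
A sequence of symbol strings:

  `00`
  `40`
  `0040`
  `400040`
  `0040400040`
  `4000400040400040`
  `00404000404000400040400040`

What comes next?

400040004040004000404000404000400040400040

From term 3 onward, concatenate the second-to-last term with the last: 00·40 = 0040, 40·0040 = 400040, …
Continuing: 4000400040400040 · 00404000404000400040400040 gives term 8.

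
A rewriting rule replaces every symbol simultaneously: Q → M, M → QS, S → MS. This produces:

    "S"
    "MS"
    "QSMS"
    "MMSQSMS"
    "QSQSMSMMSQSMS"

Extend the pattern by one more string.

Applying the rule to each of the 13 symbols of QSQSMSMMSQSMS gives the pieces M MS M MS QS MS QS QS MS M MS QS MS, which concatenate to the answer.

MMSMMSQSMSQSQSMSMMSQSMS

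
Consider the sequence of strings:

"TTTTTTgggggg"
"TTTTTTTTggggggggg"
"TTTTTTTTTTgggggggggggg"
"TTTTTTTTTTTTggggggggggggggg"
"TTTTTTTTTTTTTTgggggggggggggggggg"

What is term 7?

TTTTTTTTTTTTTTTTTTgggggggggggggggggggggggg

The n-th term is 2n+2 T's then 3n g's, where the shown terms are n = 2, 3, 4, 5, 6.
Setting n = 8 gives 18, 24 characters in each block.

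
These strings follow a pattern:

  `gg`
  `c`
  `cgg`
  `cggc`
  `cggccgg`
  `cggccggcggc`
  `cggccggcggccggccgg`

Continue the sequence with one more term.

From term 3 onward, concatenate the last term with the second-to-last: c·gg = cgg, cgg·c = cggc, …
The next term joins cggccggcggccggccgg and cggccggcggc.

cggccggcggccggccggcggccggcggc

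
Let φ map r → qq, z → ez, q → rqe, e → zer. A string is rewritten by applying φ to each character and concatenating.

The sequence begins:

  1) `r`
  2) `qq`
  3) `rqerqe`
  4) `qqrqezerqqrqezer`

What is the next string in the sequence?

rqerqeqqrqezerezzerqqrqerqeqqrqezerezzerqq

Replace each of the 16 characters of qqrqezerqqrqezer in place — rqe rqe qq rqe zer ez zer qq rqe rqe qq rqe zer ez zer qq — and concatenate.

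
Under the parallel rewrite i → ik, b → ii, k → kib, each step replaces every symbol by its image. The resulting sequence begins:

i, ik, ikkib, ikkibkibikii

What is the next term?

ikkibkibikiikibikiiikkibikik

Rewriting each symbol of ikkibkibikii: i→ik, k→kib, k→kib, i→ik, b→ii, k→kib, i→ik, b→ii, i→ik, k→kib, i→ik, i→ik, which concatenates to ik kib kib ik ii kib ik ii ik kib ik ik.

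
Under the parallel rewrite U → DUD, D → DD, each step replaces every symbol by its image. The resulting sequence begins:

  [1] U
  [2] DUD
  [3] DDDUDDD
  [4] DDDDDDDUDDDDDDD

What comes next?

DDDDDDDDDDDDDDDUDDDDDDDDDDDDDDD

Replace each of the 15 characters of DDDDDDDUDDDDDDD in place — DD DD DD DD DD DD DD DUD DD DD DD DD DD DD DD — and concatenate.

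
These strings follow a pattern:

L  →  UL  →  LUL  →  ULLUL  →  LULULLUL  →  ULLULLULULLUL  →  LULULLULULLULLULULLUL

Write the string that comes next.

ULLULLULULLULLULULLULULLULLULULLUL

This is a Fibonacci-style word recurrence s(k) = s(k−2)·s(k−1): e.g. L·UL = LUL.
Continuing: ULLULLULULLUL · LULULLULULLULLULULLUL gives term 8.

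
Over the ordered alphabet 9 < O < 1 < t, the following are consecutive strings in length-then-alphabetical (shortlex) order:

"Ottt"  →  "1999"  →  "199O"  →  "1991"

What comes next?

199t

The successor of 1991 increments the rightmost position that isn't already t and resets every position after it to 9.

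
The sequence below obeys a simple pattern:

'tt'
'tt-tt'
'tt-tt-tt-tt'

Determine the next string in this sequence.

s(k+1) = s(k)·-·s(k) — each term doubles the last with '-' between the halves.
Doubling tt-tt-tt-tt with '-' between the halves:

tt-tt-tt-tt-tt-tt-tt-tt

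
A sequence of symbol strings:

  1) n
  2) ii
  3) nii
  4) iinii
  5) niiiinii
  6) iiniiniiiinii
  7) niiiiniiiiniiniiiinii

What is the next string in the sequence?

From term 3 onward, concatenate the second-to-last term with the last: n·ii = nii, ii·nii = iinii, …
Continuing: iiniiniiiinii · niiiiniiiiniiniiiinii gives term 8.

iiniiniiiiniiniiiiniiiiniiniiiinii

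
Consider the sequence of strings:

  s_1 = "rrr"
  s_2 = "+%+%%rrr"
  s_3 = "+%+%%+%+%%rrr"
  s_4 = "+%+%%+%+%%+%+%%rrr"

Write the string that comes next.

Each term is the previous one with +%+%% prepended.
So the next term is +%+%%·+%+%%+%+%%+%+%%rrr.

+%+%%+%+%%+%+%%+%+%%rrr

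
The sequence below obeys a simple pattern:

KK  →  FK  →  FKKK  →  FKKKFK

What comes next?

From term 3 onward, concatenate the last term with the second-to-last: FK·KK = FKKK, FKKK·FK = FKKKFK, …
Continuing: FKKKFK · FKKK gives term 5.

FKKKFKFKKK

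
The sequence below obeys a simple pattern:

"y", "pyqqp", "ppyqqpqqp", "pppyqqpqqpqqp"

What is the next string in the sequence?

Every step adds p to the front and qqp to the end of the previous string.
One more step from pppyqqpqqpqqp gives the answer.

ppppyqqpqqpqqpqqp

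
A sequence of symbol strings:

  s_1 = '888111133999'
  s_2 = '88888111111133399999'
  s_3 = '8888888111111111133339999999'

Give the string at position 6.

8888888888888111111111111111111133333339999999999999

Reading off run lengths: 8 runs 3, 5, 7; 1 runs 4, 7, 10; 3 runs 2, 3, 4; 9 runs 3, 5, 7 — each is linear in n (n = 1, 2, …).
Setting n = 6 gives 13, 19, 7, 13 characters in each block.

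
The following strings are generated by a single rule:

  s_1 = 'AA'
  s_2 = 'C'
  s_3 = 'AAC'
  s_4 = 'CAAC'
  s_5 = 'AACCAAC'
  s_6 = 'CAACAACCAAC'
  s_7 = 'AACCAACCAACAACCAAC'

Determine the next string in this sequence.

CAACAACCAACAACCAACCAACAACCAAC

Each term (from the third on) is the two preceding terms concatenated in order: term 3 = AA·C = AAC.
Continuing: CAACAACCAAC · AACCAACCAACAACCAAC gives term 8.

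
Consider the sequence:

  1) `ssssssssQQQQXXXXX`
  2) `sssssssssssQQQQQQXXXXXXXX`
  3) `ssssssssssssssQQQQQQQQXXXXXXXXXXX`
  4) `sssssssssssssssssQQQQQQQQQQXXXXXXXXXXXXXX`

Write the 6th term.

Reading off run lengths: s runs 8, 11, 14, 17; Q runs 4, 6, 8, 10; X runs 5, 8, 11, 14 — each is linear in n, where the shown terms are n = 2, 3, 4, 5.
Setting n = 7 gives 23, 14, 20 characters in each block.

sssssssssssssssssssssssQQQQQQQQQQQQQQXXXXXXXXXXXXXXXXXXXX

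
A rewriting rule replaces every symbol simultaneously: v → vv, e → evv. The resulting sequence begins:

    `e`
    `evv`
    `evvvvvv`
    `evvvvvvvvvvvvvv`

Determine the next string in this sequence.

Applying the rule to each of the 15 symbols of evvvvvvvvvvvvvv gives the pieces evv vv vv vv vv vv vv vv vv vv vv vv vv vv vv, which concatenate to the answer.

evvvvvvvvvvvvvvvvvvvvvvvvvvvvvv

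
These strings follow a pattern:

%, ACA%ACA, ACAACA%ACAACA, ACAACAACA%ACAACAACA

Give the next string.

ACAACAACAACA%ACAACAACAACA

Every step adds ACA to the front and ACA to the end of the previous string.
One more step from ACAACAACA%ACAACAACA gives the answer.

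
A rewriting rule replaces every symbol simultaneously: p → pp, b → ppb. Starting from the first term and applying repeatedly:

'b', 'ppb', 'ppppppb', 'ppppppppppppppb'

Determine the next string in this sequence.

ppppppppppppppppppppppppppppppb

Applying the rule to each of the 15 symbols of ppppppppppppppb gives the pieces pp pp pp pp pp pp pp pp pp pp pp pp pp pp ppb, which concatenate to the answer.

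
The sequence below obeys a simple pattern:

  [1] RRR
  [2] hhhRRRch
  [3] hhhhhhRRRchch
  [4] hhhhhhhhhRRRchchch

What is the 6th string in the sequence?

hhhhhhhhhhhhhhhRRRchchchchch

s(k+1) = hhh·s(k)·ch, so each term gains hhh as a prefix and ch as a suffix.
From hhhhhhhhhRRRchchch, 2 further steps: hhhhhhhhhRRRchchch → hhhhhhhhhhhhRRRchchchch → (answer).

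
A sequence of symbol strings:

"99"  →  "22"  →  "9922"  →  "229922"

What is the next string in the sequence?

Each term (from the third on) is the two preceding terms concatenated in order: term 3 = 99·22 = 9922.
The next term joins 9922 and 229922.

9922229922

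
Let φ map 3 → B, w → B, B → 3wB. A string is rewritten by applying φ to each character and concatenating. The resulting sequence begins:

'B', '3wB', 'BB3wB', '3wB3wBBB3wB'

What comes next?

BB3wBBB3wB3wB3wBBB3wB

Rewriting each symbol of 3wB3wBBB3wB: 3→B, w→B, B→3wB, 3→B, w→B, B→3wB, B→3wB, B→3wB, 3→B, w→B, B→3wB, which concatenates to B B 3wB B B 3wB 3wB 3wB B B 3wB.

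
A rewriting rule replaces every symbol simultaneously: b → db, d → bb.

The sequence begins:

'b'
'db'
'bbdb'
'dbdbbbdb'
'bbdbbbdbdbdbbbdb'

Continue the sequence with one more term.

Rewriting the 16 symbols of bbdbbbdbdbdbbbdb one by one yields db db bb db db db bb db bb db bb db db db bb db; concatenated:

dbdbbbdbdbdbbbdbbbdbbbdbdbdbbbdb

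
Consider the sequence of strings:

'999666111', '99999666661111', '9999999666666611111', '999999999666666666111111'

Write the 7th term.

Term n consists of 2n+1 9's, followed by 2n+1 6's, followed by n+2 1's (n = 1, 2, …).
Setting n = 7 gives 15, 15, 9 characters in each block.

999999999999999666666666666666111111111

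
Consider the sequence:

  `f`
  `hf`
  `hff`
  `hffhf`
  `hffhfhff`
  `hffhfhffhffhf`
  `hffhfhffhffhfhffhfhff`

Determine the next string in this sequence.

This is a Fibonacci-style word recurrence s(k) = s(k−1)·s(k−2): e.g. hf·f = hff.
Continuing: hffhfhffhffhfhffhfhff · hffhfhffhffhf gives term 8.

hffhfhffhffhfhffhfhffhffhfhffhffhf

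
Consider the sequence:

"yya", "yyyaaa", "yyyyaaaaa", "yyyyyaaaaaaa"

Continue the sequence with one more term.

Each string has the form y^{n+1} a^{2n-1} (n = 1, 2, …).
Setting n = 5 gives 6, 9 characters in each block.

yyyyyyaaaaaaaaa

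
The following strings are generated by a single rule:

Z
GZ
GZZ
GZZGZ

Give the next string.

Each term (from the third on) is the previous term followed by the one before it: term 3 = GZ·Z = GZZ.
The next term joins GZZGZ and GZZ.

GZZGZGZZ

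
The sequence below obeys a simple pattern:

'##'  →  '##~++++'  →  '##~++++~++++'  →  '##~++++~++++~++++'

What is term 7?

The strings grow by a fixed suffix ~++++ each time.
From ##~++++~++++~++++, 3 further steps: ##~++++~++++~++++ → ##~++++~++++~++++~++++ → ##~++++~++++~++++~++++~++++ → (answer).

##~++++~++++~++++~++++~++++~++++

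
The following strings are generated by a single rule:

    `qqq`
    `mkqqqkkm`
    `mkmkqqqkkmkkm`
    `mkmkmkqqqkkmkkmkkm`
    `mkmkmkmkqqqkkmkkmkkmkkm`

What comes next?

Each term wraps the previous one in mk on the left and kkm on the right.
Applying this once more to mkmkmkmkqqqkkmkkmkkmkkm:

mkmkmkmkmkqqqkkmkkmkkmkkmkkm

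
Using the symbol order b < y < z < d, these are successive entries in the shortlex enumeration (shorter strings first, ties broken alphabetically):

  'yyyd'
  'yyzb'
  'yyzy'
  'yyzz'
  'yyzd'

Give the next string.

yydb

Treat yyzd as a base-4 numeral over the given alphabet and add one, carrying through any trailing d's.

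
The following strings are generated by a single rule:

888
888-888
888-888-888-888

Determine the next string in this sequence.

Every step duplicates the string with '-' between the halves.
So the next term is two copies of 888-888-888-888 with '-' between the halves.

888-888-888-888-888-888-888-888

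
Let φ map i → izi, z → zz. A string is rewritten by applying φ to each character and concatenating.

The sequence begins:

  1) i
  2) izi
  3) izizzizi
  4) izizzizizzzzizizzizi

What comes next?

φ(izizzizizzzzizizzizi) expands symbol-by-symbol to izi zz izi zz zz izi zz izi zz zz zz zz izi zz izi zz zz izi zz izi; joining the 20 pieces gives the next term.

izizzizizzzzizizzizizzzzzzzzizizzizizzzzizizzizi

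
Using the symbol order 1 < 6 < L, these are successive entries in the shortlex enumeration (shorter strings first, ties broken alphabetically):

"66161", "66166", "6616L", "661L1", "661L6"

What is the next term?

Find the rightmost character of 661L6 below L, bump it to the next letter, and reset everything to its right to 1.

661LL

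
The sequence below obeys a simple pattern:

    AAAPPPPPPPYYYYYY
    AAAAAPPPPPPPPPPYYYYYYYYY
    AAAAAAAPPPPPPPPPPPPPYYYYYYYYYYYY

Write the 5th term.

AAAAAAAAAAAPPPPPPPPPPPPPPPPPPPYYYYYYYYYYYYYYYYYY

Term n consists of 2n-1 A's, followed by 3n+1 P's, followed by 3n Y's, where the shown terms are n = 2, 3, 4.
For term 5, n = 6, so the run lengths are 11, 19, 18.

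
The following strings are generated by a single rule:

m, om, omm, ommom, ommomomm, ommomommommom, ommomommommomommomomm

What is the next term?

This is a Fibonacci-style word recurrence s(k) = s(k−1)·s(k−2): e.g. om·m = omm.
Continuing: ommomommommomommomomm · ommomommommom gives term 8.

ommomommommomommomommommomommommom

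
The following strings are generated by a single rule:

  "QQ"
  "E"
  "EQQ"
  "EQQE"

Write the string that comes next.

Each term (from the third on) is the previous term followed by the one before it: term 3 = E·QQ = EQQ.
The next term joins EQQE and EQQ.

EQQEEQQ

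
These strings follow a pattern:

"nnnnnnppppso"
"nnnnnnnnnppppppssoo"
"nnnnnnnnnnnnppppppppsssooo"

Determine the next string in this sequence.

nnnnnnnnnnnnnnnppppppppppssssoooo

Term n consists of 3n n's, followed by 2n p's, followed by n-1 s's, followed by n-1 o's, where the shown terms are n = 2, 3, 4.
At n = 5 the blocks have lengths 15, 10, 4, 4.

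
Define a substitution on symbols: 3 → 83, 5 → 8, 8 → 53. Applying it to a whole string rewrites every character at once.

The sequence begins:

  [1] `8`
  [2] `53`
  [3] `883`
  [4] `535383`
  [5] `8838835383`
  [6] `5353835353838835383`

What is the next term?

883883538388388353835353838835383

Replace each of the 19 characters of 5353835353838835383 in place — 8 83 8 83 53 83 8 83 8 83 53 83 53 53 83 8 83 53 83 — and concatenate.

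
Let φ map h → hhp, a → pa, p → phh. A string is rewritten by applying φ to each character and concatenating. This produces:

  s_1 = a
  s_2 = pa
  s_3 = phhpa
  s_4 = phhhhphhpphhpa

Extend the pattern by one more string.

Rewriting the 14 symbols of phhhhphhpphhpa one by one yields phh hhp hhp hhp hhp phh hhp hhp phh phh hhp hhp phh pa; concatenated:

phhhhphhphhphhpphhhhphhpphhphhhhphhpphhpa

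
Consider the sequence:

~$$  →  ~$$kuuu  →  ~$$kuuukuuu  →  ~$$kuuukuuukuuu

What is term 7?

~$$kuuukuuukuuukuuukuuukuuu

The strings grow by a fixed suffix kuuu each time.
From ~$$kuuukuuukuuu, 3 further steps: ~$$kuuukuuukuuu → ~$$kuuukuuukuuukuuu → ~$$kuuukuuukuuukuuukuuu → (answer).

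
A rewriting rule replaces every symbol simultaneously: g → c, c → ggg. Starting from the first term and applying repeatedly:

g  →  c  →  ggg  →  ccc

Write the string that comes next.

Apply φ to ccc symbol by symbol: c→ggg, c→ggg, c→ggg; joined: ggg ggg ggg.

ggggggggg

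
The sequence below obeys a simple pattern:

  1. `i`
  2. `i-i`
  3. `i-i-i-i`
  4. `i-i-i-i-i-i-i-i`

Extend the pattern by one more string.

Each string is two copies of the previous one joined by '-'.
Doubling i-i-i-i-i-i-i-i with '-' between the halves:

i-i-i-i-i-i-i-i-i-i-i-i-i-i-i-i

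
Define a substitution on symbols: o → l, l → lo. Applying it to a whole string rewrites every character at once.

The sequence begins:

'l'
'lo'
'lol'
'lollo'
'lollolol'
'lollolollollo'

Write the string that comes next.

lollolollollolollolol

φ(lollolollollo) expands symbol-by-symbol to lo l lo lo l lo l lo lo l lo lo l; joining the 13 pieces gives the next term.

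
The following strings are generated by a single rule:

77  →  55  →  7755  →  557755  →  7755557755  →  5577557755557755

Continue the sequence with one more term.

77555577555577557755557755

Each term (from the third on) is the two preceding terms concatenated in order: term 3 = 77·55 = 7755.
Continuing: 7755557755 · 5577557755557755 gives term 7.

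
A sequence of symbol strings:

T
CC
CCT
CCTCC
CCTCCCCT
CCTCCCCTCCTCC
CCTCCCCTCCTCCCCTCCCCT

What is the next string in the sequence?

CCTCCCCTCCTCCCCTCCCCTCCTCCCCTCCTCC

This is a Fibonacci-style word recurrence s(k) = s(k−1)·s(k−2): e.g. CC·T = CCT.
So term 8 is CCTCCCCTCCTCCCCTCCCCT·CCTCCCCTCCTCC.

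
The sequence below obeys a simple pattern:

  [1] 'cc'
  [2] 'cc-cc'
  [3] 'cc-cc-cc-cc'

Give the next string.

Each string is two copies of the previous one joined by '-'.
So the next term is two copies of cc-cc-cc-cc with '-' between the halves.

cc-cc-cc-cc-cc-cc-cc-cc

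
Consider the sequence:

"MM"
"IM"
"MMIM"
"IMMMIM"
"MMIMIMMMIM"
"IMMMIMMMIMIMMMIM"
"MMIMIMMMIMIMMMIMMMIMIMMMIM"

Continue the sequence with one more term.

Each term (from the third on) is the two preceding terms concatenated in order: term 3 = MM·IM = MMIM.
The next term joins IMMMIMMMIMIMMMIM and MMIMIMMMIMIMMMIMMMIMIMMMIM.

IMMMIMMMIMIMMMIMMMIMIMMMIMIMMMIMMMIMIMMMIM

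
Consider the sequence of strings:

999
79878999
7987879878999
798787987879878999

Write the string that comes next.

Each term is the previous one with 79878 prepended.
So the next term is 79878·798787987879878999.

79878798787987879878999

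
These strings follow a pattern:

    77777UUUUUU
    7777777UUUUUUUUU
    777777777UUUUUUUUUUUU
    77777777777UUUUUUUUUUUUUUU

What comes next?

7777777777777UUUUUUUUUUUUUUUUUU

The n-th term is 2n+1 7's then 3n U's, where the shown terms are n = 2, 3, 4, 5.
For the next term, n = 6, so the run lengths are 13, 18.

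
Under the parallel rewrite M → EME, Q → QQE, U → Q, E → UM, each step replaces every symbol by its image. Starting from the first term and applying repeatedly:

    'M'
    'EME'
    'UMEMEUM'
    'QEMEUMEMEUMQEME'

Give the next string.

QQEUMEMEUMQEMEUMEMEUMQEMEQQEUMEMEUM

Applying the rule to each of the 15 symbols of QEMEUMEMEUMQEME gives the pieces QQE UM EME UM Q EME UM EME UM Q EME QQE UM EME UM, which concatenate to the answer.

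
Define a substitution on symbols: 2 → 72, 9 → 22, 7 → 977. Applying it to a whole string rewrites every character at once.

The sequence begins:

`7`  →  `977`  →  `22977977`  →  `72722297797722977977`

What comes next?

97772977727272229779772297797772722297797722977977

φ(72722297797722977977) expands symbol-by-symbol to 977 72 977 72 72 72 22 977 977 22 977 977 72 72 22 977 977 22 977 977; joining the 20 pieces gives the next term.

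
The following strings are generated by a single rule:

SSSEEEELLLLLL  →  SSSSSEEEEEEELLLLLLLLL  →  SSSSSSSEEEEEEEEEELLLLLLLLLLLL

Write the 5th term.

SSSSSSSSSSSEEEEEEEEEEEEEEEELLLLLLLLLLLLLLLLLL

Each string has the form S^{2n-1} E^{3n-2} L^{3n}, where the shown terms are n = 2, 3, 4.
Setting n = 6 gives 11, 16, 18 characters in each block.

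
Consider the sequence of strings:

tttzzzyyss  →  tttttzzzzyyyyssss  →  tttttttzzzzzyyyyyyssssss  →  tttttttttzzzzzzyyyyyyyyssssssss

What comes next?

Term n consists of 2n+1 t's, followed by n+2 z's, followed by 2n y's, followed by 2n s's (n = 1, 2, …).
For the next term, n = 5, so the run lengths are 11, 7, 10, 10.

tttttttttttzzzzzzzyyyyyyyyyyssssssssss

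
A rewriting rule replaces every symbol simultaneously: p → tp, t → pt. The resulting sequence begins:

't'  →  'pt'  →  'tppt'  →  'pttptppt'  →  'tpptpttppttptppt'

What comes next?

pttptppttpptpttptpptpttppttptppt

Applying the rule to each of the 16 symbols of tpptpttppttptppt gives the pieces pt tp tp pt tp pt pt tp tp pt pt tp pt tp tp pt, which concatenate to the answer.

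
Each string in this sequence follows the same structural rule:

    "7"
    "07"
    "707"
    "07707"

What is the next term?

70707707

This is a Fibonacci-style word recurrence s(k) = s(k−2)·s(k−1): e.g. 7·07 = 707.
The next term joins 707 and 07707.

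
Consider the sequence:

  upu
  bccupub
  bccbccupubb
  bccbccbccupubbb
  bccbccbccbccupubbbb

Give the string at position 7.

Every step adds bcc to the front and b to the end of the previous string.
From bccbccbccbccupubbbb, 2 further steps: bccbccbccbccupubbbb → bccbccbccbccbccupubbbbb → (answer).

bccbccbccbccbccbccupubbbbbb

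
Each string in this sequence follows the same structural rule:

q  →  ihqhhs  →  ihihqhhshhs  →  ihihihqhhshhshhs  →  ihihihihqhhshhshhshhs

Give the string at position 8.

s(k+1) = ih·s(k)·hhs, so each term gains ih as a prefix and hhs as a suffix.
From ihihihihqhhshhshhshhs, 3 further steps: ihihihihqhhshhshhshhs → ihihihihihqhhshhshhshhshhs → ihihihihihihqhhshhshhshhshhshhs → (answer).

ihihihihihihihqhhshhshhshhshhshhshhs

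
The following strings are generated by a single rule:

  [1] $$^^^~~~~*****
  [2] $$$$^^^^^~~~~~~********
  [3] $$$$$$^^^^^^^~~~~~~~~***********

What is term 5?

$$$$$$$$$$^^^^^^^^^^^~~~~~~~~~~~~*****************

The n-th term is 2n-2 $'s then 2n-1 ^'s then 2n ~'s then 3n-1 *'s, where the shown terms are n = 2, 3, 4.
For term 5, n = 6, so the run lengths are 10, 11, 12, 17.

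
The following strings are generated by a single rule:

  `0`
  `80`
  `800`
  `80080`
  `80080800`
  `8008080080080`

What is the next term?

Each term (from the third on) is the previous term followed by the one before it: term 3 = 80·0 = 800.
So term 7 is 8008080080080·80080800.

800808008008080080800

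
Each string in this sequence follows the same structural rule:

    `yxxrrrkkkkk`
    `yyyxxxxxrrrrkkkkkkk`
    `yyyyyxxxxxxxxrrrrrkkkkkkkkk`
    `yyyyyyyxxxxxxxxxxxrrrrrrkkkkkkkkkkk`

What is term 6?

yyyyyyyyyyyxxxxxxxxxxxxxxxxxrrrrrrrrkkkkkkkkkkkkkkk

Each string has the form y^{2n-1} x^{3n-1} r^{n+2} k^{2n+3} (n = 1, 2, …).
For term 6, n = 6, so the run lengths are 11, 17, 8, 15.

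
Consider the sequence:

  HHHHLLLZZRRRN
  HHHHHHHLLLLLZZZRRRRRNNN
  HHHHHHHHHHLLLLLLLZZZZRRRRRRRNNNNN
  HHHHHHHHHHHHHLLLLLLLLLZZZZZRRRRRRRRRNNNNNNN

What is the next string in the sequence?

HHHHHHHHHHHHHHHHLLLLLLLLLLLZZZZZZRRRRRRRRRRRNNNNNNNNN

Each string has the form H^{3n+1} L^{2n+1} Z^{n+1} R^{2n+1} N^{2n-1} (n = 1, 2, …).
At n = 5 the blocks have lengths 16, 11, 6, 11, 9.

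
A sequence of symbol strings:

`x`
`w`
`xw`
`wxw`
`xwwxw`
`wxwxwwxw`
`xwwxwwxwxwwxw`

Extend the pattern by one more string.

This is a Fibonacci-style word recurrence s(k) = s(k−2)·s(k−1): e.g. x·w = xw.
Continuing: wxwxwwxw · xwwxwwxwxwwxw gives term 8.

wxwxwwxwxwwxwwxwxwwxw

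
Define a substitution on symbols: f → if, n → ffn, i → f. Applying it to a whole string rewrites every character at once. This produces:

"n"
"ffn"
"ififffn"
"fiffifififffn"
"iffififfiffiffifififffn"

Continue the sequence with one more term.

φ(iffififfiffiffifififffn) expands symbol-by-symbol to f if if f if f if if f if if f if if f if f if f if if if ffn; joining the 23 pieces gives the next term.

fififfiffififfififfififfiffiffifififffn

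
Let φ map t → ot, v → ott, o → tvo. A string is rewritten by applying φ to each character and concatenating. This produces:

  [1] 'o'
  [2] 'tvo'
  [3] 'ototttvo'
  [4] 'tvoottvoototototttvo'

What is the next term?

Rewriting the 20 symbols of tvoottvoototototttvo one by one yields ot ott tvo tvo ot ot ott tvo tvo ot tvo ot tvo ot tvo ot ot ot ott tvo; concatenated:

ototttvotvootototttvotvoottvoottvoottvoototototttvo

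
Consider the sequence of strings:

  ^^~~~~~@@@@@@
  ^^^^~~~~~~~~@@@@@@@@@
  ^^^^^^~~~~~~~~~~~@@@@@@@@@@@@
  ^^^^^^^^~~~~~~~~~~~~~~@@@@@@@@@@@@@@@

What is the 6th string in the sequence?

^^^^^^^^^^^^~~~~~~~~~~~~~~~~~~~~@@@@@@@@@@@@@@@@@@@@@

The n-th term is 2n ^'s then 3n+2 ~'s then 3n+3 @'s (n = 1, 2, …).
For term 6, n = 6, so the run lengths are 12, 20, 21.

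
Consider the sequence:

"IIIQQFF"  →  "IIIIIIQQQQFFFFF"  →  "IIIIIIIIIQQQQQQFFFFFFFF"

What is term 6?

IIIIIIIIIIIIIIIIIIQQQQQQQQQQQQFFFFFFFFFFFFFFFFF

Reading off run lengths: I runs 3, 6, 9; Q runs 2, 4, 6; F runs 2, 5, 8 — each is linear in n (n = 1, 2, …).
For term 6, n = 6, so the run lengths are 18, 12, 17.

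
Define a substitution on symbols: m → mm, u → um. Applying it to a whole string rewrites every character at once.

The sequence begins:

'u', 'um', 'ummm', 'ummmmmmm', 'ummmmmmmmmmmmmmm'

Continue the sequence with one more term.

Rewriting the 16 symbols of ummmmmmmmmmmmmmm one by one yields um mm mm mm mm mm mm mm mm mm mm mm mm mm mm mm; concatenated:

ummmmmmmmmmmmmmmmmmmmmmmmmmmmmmm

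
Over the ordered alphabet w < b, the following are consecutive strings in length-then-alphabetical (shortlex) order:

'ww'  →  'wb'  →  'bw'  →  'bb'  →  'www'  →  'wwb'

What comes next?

Find the rightmost character of wwb below b, bump it to the next letter, and reset everything to its right to w.

wbw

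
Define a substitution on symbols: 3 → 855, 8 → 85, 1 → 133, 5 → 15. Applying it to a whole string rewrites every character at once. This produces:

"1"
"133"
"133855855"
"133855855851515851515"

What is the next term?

Rewriting the 21 symbols of 133855855851515851515 one by one yields 133 855 855 85 15 15 85 15 15 85 15 133 15 133 15 85 15 133 15 133 15; concatenated:

1338558558515158515158515133151331585151331513315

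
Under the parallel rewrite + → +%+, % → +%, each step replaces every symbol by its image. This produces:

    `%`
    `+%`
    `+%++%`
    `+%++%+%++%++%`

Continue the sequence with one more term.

Applying the rule to each of the 13 symbols of +%++%+%++%++% gives the pieces +%+ +% +%+ +%+ +% +%+ +% +%+ +%+ +% +%+ +%+ +%, which concatenate to the answer.

+%++%+%++%++%+%++%+%++%++%+%++%++%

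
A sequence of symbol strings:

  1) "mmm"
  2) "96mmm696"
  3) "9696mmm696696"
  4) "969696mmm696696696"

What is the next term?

Every step adds 96 to the front and 696 to the end of the previous string.
So the next term is 96·969696mmm696696696·696.

96969696mmm696696696696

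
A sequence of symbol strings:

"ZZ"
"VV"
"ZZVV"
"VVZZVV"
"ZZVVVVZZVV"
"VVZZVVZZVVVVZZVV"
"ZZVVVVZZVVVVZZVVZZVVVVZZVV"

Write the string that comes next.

VVZZVVZZVVVVZZVVZZVVVVZZVVVVZZVVZZVVVVZZVV

Each term (from the third on) is the two preceding terms concatenated in order: term 3 = ZZ·VV = ZZVV.
So term 8 is VVZZVVZZVVVVZZVV·ZZVVVVZZVVVVZZVVZZVVVVZZVV.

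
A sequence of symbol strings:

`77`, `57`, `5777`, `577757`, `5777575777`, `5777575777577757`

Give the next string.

57775757775777575777575777

Each term (from the third on) is the previous term followed by the one before it: term 3 = 57·77 = 5777.
The next term joins 5777575777577757 and 5777575777.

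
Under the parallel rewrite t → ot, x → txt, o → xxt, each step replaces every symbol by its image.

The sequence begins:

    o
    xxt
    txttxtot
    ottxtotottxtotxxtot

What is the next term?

Rewriting the 19 symbols of ottxtotottxtotxxtot one by one yields xxt ot ot txt ot xxt ot xxt ot ot txt ot xxt ot txt txt ot xxt ot; concatenated:

xxtotottxtotxxtotxxtotottxtotxxtottxttxtotxxtot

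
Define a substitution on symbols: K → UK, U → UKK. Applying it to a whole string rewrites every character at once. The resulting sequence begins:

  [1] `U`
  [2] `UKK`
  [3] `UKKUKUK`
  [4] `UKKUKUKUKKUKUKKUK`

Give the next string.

Rewriting the 17 symbols of UKKUKUKUKKUKUKKUK one by one yields UKK UK UK UKK UK UKK UK UKK UK UK UKK UK UKK UK UK UKK UK; concatenated:

UKKUKUKUKKUKUKKUKUKKUKUKUKKUKUKKUKUKUKKUK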